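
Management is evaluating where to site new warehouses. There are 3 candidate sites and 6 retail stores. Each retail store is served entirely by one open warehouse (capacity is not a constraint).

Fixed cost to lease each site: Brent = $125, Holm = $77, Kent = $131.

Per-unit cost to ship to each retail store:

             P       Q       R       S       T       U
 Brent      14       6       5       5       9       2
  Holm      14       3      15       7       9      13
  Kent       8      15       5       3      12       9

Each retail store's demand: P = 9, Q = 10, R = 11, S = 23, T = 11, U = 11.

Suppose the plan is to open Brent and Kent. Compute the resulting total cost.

Total cost: 633

Each retail store is assigned to its cheapest site among the open ones.
{Brent, Kent}: P→Kent 8·9=72, Q→Brent 6·10=60, R→Brent 5·11=55, S→Kent 3·23=69, T→Brent 9·11=99, U→Brent 2·11=22. Service 377; fixed 256; total 633.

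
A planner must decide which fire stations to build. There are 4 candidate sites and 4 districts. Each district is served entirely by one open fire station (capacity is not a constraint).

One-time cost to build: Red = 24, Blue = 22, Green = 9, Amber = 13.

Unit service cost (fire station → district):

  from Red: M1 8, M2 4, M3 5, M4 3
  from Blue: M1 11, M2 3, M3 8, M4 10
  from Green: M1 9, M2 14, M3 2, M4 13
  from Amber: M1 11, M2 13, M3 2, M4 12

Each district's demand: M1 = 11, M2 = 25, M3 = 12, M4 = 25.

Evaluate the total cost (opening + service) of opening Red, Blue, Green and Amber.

Total cost: 330

Each district is assigned to its cheapest site among the open ones.
{Red, Blue, Green, Amber}: M1→Red 8·11=88, M2→Blue 3·25=75, M3→Green 2·12=24, M4→Red 3·25=75. Service 262; fixed 68; total 330.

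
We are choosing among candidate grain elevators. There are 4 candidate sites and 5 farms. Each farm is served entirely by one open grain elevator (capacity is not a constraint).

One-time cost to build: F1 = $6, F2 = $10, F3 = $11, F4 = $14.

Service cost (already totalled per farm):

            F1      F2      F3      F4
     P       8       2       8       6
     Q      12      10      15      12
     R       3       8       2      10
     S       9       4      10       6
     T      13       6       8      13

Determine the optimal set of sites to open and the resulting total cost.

For any fixed open set, each farm goes to its cheapest open site; total = fixed + service.
{F2}: P→F2 2, Q→F2 10, R→F2 8, S→F2 4, T→F2 6. Service 30; fixed 10; total 40.
{F1, F2}: P→F2 2, Q→F2 10, R→F1 3, S→F2 4, T→F2 6. Service 25; fixed 16; total 41.
{F2, F3}: P→F2 2, Q→F2 10, R→F3 2, S→F2 4, T→F2 6. Service 24; fixed 21; total 45.
{F1, F2, F3, F4}: service 24 + fixed 41 = 65
No other subset beats 40.

Open F2 only; minimum total cost 40.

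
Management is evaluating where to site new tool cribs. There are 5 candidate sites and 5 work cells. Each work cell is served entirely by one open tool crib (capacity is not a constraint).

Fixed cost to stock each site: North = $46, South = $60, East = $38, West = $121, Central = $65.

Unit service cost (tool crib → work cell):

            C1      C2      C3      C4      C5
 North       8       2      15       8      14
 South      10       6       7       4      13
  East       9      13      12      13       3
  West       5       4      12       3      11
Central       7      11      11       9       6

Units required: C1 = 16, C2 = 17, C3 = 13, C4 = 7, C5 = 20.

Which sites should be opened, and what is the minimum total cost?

For any fixed open set, each work cell goes to its cheapest open site; total = fixed + service.
{North, South, East}: C1→North 8·16=128, C2→North 2·17=34, C3→South 7·13=91, C4→South 4·7=28, C5→East 3·20=60. Service 341; fixed 144; total 485.
{North, East}: C1→North 8·16=128, C2→North 2·17=34, C3→East 12·13=156, C4→North 8·7=56, C5→East 3·20=60. Service 434; fixed 84; total 518.
{South, East}: C1→East 9·16=144, C2→South 6·17=102, C3→South 7·13=91, C4→South 4·7=28, C5→East 3·20=60. Service 425; fixed 98; total 523.
{North, South, East, West, Central}: C1→West 5·16=80, C2→North 2·17=34, C3→South 7·13=91, C4→West 3·7=21, C5→East 3·20=60. Service 286; fixed 330; total 616.
No other subset beats 485.

Open North, South and East; minimum total cost 485.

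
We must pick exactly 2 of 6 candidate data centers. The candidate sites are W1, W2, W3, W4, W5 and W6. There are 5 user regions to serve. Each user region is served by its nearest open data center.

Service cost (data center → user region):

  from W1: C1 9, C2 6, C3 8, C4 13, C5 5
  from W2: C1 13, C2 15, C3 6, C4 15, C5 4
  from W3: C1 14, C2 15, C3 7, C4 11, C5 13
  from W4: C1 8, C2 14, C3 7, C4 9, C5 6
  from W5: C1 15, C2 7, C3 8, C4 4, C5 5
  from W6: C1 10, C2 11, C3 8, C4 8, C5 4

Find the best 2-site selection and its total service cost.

Choose W4 and W5; total service cost 31.

With exactly 2 open, each user region uses its cheapest among the chosen.
{W4, W5}: C1→W4 8, C2→W5 7, C3→W4 7, C4→W5 4, C5→W5 5. Service cost 31.
{W1, W5}: service cost 32
{W5, W6}: service cost 33
Among all 15 size-2 choices, {W4, W5} is lowest.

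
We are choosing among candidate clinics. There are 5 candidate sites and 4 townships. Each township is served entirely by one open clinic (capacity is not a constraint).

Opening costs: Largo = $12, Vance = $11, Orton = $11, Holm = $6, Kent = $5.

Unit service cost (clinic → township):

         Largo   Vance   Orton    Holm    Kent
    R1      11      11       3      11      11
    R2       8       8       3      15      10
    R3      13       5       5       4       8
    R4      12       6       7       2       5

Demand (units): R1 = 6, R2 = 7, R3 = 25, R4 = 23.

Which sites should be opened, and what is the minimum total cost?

Open Orton and Holm; minimum total cost 202.

For any fixed open set, each township goes to its cheapest open site; total = fixed + service.
{Orton, Holm}: R1→Orton 3·6=18, R2→Orton 3·7=21, R3→Holm 4·25=100, R4→Holm 2·23=46. Service 185; fixed 17; total 202.
{Orton, Holm, Kent}: service 185 + fixed 22 = 207
{Vance, Orton, Holm}: R1→Orton 3·6=18, R2→Orton 3·7=21, R3→Holm 4·25=100, R4→Holm 2·23=46. Service 185; fixed 28; total 213.
{Largo, Vance, Orton, Holm, Kent}: R1→Orton 3·6=18, R2→Orton 3·7=21, R3→Holm 4·25=100, R4→Holm 2·23=46. Service 185; fixed 45; total 230.
No other subset beats 202.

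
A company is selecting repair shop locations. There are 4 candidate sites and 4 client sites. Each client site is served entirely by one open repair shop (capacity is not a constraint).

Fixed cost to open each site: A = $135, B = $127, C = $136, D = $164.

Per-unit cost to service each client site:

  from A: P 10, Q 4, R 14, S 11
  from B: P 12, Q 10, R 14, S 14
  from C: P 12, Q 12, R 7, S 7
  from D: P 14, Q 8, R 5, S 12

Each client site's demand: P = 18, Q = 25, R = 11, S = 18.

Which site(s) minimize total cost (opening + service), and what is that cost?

Open A and C; minimum total cost 754.

For any fixed open set, each client site goes to its cheapest open site; total = fixed + service.
{A, C}: P→A 10·18=180, Q→A 4·25=100, R→C 7·11=77, S→C 7·18=126. Service 483; fixed 271; total 754.
{A}: service 632 + fixed 135 = 767
{A, D}: P→A 10·18=180, Q→A 4·25=100, R→D 5·11=55, S→A 11·18=198. Service 533; fixed 299; total 832.
{A, B, C, D}: P→A 10·18=180, Q→A 4·25=100, R→D 5·11=55, S→C 7·18=126. Service 461; fixed 562; total 1023.
No other subset beats 754.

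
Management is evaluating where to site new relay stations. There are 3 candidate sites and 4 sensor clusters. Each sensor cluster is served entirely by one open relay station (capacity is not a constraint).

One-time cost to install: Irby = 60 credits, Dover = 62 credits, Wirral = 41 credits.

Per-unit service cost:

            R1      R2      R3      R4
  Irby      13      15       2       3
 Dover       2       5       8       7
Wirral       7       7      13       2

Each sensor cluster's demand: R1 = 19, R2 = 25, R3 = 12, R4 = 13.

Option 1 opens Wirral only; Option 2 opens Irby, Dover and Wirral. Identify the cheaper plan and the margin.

Option 2 is cheaper by 155.

Option 1: {Wirral}: R1→Wirral 7·19=133, R2→Wirral 7·25=175, R3→Wirral 13·12=156, R4→Wirral 2·13=26. Service 490; fixed 41; total 531.
Option 2: {Irby, Dover, Wirral}: R1→Dover 2·19=38, R2→Dover 5·25=125, R3→Irby 2·12=24, R4→Wirral 2·13=26. Service 213; fixed 163; total 376.
Difference: |531 − 376| = 155.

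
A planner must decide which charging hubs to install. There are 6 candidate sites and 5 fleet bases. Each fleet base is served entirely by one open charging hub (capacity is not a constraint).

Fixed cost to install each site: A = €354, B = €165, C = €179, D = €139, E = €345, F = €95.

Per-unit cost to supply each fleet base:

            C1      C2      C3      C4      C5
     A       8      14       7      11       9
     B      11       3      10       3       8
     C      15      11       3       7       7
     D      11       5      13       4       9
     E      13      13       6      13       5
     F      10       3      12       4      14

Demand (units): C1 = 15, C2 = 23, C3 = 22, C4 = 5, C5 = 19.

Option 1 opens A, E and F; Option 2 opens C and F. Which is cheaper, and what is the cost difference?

Option 2 is cheaper by 518.

Option 1: {A, E, F}: C1→A 8·15=120, C2→F 3·23=69, C3→E 6·22=132, C4→F 4·5=20, C5→E 5·19=95. Service 436; fixed 794; total 1230.
Option 2: {C, F}: C1→F 10·15=150, C2→F 3·23=69, C3→C 3·22=66, C4→F 4·5=20, C5→C 7·19=133. Service 438; fixed 274; total 712.
Difference: |1230 − 712| = 518.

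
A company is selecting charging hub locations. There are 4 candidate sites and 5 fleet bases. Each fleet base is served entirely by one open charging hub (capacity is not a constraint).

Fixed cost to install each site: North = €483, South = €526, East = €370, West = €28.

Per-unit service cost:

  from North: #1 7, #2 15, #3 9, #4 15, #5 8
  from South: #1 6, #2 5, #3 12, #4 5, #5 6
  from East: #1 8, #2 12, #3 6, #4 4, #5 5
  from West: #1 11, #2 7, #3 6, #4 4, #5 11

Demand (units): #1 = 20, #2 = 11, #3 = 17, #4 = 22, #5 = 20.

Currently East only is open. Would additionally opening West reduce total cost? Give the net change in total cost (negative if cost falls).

Current service cost with {East}: 582.
Adding West: each fleet base re-picks its cheapest; new service cost 527, saving 55.
Extra fixed cost: 28. Net change = 28 − 55 = -27.
(Totals: 952 → 925.)

Yes — net change −27 (cost falls by 27).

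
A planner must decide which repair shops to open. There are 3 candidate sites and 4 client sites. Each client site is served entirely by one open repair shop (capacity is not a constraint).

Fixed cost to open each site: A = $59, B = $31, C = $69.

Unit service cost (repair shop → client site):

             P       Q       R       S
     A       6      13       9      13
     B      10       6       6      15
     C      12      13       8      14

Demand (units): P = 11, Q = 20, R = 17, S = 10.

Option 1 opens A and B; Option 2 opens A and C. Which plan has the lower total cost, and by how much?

Option 1: {A, B}: P→A 6·11=66, Q→B 6·20=120, R→B 6·17=102, S→A 13·10=130. Service 418; fixed 90; total 508.
Option 2: {A, C}: P→A 6·11=66, Q→A 13·20=260, R→C 8·17=136, S→A 13·10=130. Service 592; fixed 128; total 720.
Difference: |508 − 720| = 212.

Option 1 is cheaper by 212.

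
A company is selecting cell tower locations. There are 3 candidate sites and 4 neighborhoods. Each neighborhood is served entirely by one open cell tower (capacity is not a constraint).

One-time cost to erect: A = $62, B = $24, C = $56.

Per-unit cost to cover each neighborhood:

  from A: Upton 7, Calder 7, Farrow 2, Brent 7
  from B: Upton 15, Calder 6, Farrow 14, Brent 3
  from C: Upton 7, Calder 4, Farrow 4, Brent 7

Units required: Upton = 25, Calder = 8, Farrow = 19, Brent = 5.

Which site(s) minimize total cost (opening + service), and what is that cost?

For any fixed open set, each neighborhood goes to its cheapest open site; total = fixed + service.
{A, B}: Upton→A 7·25=175, Calder→B 6·8=48, Farrow→A 2·19=38, Brent→B 3·5=15. Service 276; fixed 86; total 362.
{A}: Upton→A 7·25=175, Calder→A 7·8=56, Farrow→A 2·19=38, Brent→A 7·5=35. Service 304; fixed 62; total 366.
{C}: Upton→C 7·25=175, Calder→C 4·8=32, Farrow→C 4·19=76, Brent→C 7·5=35. Service 318; fixed 56; total 374.
{A, B, C}: Upton→A 7·25=175, Calder→C 4·8=32, Farrow→A 2·19=38, Brent→B 3·5=15. Service 260; fixed 142; total 402.
No other subset beats 362.

Open A and B; minimum total cost 362.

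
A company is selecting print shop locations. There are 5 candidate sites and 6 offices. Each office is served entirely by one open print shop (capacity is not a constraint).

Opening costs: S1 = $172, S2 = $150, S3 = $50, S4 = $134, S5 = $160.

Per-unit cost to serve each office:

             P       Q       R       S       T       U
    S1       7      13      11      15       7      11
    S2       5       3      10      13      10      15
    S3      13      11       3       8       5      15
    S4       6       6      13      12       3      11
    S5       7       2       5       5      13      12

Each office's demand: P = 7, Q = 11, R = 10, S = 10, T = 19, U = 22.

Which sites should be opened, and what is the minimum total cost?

Open S3 and S4; minimum total cost 701.

For any fixed open set, each office goes to its cheapest open site; total = fixed + service.
{S3, S4}: P→S4 6·7=42, Q→S4 6·11=66, R→S3 3·10=30, S→S3 8·10=80, T→S4 3·19=57, U→S4 11·22=242. Service 517; fixed 184; total 701.
{S3, S5}: service 510 + fixed 210 = 720
{S4, S5}: P→S4 6·7=42, Q→S5 2·11=22, R→S5 5·10=50, S→S5 5·10=50, T→S4 3·19=57, U→S4 11·22=242. Service 463; fixed 294; total 757.
{S1, S2, S3, S4, S5}: P→S2 5·7=35, Q→S5 2·11=22, R→S3 3·10=30, S→S5 5·10=50, T→S4 3·19=57, U→S1 11·22=242. Service 436; fixed 666; total 1102.
No other subset beats 701.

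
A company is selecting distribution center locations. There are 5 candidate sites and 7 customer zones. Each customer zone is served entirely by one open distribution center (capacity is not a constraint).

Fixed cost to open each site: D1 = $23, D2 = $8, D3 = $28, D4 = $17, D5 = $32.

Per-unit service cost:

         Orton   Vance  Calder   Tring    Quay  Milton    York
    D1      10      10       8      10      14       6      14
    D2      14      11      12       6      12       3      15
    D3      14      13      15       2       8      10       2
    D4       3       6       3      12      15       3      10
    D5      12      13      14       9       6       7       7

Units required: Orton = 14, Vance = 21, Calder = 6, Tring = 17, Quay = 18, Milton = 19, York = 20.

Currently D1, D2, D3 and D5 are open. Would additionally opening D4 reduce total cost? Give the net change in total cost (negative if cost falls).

Current service cost with {D1, D2, D3, D5}: 637.
Adding D4: each customer zone re-picks its cheapest; new service cost 425, saving 212.
Extra fixed cost: 17. Net change = 17 − 212 = -195.
(Totals: 728 → 533.)

Yes — net change −195 (cost falls by 195).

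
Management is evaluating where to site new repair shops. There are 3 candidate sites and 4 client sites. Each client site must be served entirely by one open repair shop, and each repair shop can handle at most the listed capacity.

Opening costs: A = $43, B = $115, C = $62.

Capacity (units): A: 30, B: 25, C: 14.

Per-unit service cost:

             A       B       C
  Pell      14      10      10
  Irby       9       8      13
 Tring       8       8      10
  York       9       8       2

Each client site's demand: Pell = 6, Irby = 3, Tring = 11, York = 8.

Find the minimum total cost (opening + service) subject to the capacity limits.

Minimum total cost: 296

Open {A, C}: Pell→C 10·6=60, Irby→A 9·3=27, Tring→A 8·11=88, York→C 2·8=16.
Loads: A carries 14/30, C carries 14/14. Service 191; fixed 105; total 296.
Next best feasible plan costs 314.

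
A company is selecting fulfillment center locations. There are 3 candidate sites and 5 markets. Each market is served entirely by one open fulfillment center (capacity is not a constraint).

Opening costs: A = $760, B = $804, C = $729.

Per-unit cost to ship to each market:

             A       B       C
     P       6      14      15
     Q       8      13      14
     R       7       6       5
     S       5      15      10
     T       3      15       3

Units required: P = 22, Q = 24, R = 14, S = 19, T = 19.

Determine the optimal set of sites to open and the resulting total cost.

For any fixed open set, each market goes to its cheapest open site; total = fixed + service.
{A}: P→A 6·22=132, Q→A 8·24=192, R→A 7·14=98, S→A 5·19=95, T→A 3·19=57. Service 574; fixed 760; total 1334.
{C}: service 983 + fixed 729 = 1712
{A, C}: service 546 + fixed 1489 = 2035
{A, B, C}: P→A 6·22=132, Q→A 8·24=192, R→C 5·14=70, S→A 5·19=95, T→A 3·19=57. Service 546; fixed 2293; total 2839.
No other subset beats 1334.

Open A only; minimum total cost 1334.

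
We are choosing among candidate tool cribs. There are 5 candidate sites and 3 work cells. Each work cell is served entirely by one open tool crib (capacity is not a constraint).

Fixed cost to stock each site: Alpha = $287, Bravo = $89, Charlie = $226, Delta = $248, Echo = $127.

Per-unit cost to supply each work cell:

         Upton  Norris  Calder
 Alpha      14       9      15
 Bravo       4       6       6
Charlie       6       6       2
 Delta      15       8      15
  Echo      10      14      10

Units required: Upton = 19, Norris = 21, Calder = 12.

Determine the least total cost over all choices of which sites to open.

Minimum total cost: 363

For any fixed open set, each work cell goes to its cheapest open site; total = fixed + service.
{Bravo}: Upton→Bravo 4·19=76, Norris→Bravo 6·21=126, Calder→Bravo 6·12=72. Service 274; fixed 89; total 363.
{Bravo, Echo}: service 274 + fixed 216 = 490
{Charlie}: service 264 + fixed 226 = 490
{Alpha, Bravo, Charlie, Delta, Echo}: Upton→Bravo 4·19=76, Norris→Bravo 6·21=126, Calder→Charlie 2·12=24. Service 226; fixed 977; total 1203.
No other subset beats 363.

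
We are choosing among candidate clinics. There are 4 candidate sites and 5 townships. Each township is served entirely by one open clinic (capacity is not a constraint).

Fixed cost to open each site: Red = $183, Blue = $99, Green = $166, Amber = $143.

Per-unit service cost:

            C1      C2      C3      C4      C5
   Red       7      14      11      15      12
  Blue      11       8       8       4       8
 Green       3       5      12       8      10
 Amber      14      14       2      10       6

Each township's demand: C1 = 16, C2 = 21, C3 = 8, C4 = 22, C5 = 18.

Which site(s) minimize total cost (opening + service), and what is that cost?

Open Blue and Green; minimum total cost 714.

For any fixed open set, each township goes to its cheapest open site; total = fixed + service.
{Blue, Green}: C1→Green 3·16=48, C2→Green 5·21=105, C3→Blue 8·8=64, C4→Blue 4·22=88, C5→Blue 8·18=144. Service 449; fixed 265; total 714.
{Blue}: C1→Blue 11·16=176, C2→Blue 8·21=168, C3→Blue 8·8=64, C4→Blue 4·22=88, C5→Blue 8·18=144. Service 640; fixed 99; total 739.
{Green, Amber}: C1→Green 3·16=48, C2→Green 5·21=105, C3→Amber 2·8=16, C4→Green 8·22=176, C5→Amber 6·18=108. Service 453; fixed 309; total 762.
{Red, Blue, Green, Amber}: service 365 + fixed 591 = 956
No other subset beats 714.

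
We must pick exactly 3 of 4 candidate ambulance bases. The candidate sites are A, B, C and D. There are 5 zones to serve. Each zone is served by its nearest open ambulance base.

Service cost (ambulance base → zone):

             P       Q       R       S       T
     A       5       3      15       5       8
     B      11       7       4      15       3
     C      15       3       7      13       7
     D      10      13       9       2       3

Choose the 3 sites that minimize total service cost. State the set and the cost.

Choose A, B and D; total service cost 17.

With exactly 3 open, each zone uses its cheapest among the chosen.
{A, B, D}: P→A 5, Q→A 3, R→B 4, S→D 2, T→B 3. Service cost 17.
{A, B, C}: service cost 20
{A, C, D}: service cost 20
Among all 4 size-3 choices, {A, B, D} is lowest.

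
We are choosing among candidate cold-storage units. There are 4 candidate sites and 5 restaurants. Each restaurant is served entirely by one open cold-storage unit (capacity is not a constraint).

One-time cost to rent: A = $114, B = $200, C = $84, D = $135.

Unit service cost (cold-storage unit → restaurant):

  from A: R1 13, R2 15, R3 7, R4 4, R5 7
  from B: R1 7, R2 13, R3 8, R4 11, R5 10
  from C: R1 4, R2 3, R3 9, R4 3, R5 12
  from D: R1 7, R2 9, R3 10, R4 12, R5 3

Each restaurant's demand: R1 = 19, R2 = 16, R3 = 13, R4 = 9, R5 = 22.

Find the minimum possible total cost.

For any fixed open set, each restaurant goes to its cheapest open site; total = fixed + service.
{C, D}: R1→C 4·19=76, R2→C 3·16=48, R3→C 9·13=117, R4→C 3·9=27, R5→D 3·22=66. Service 334; fixed 219; total 553.
{A, C}: service 396 + fixed 198 = 594
{C}: service 532 + fixed 84 = 616
{A, B, C, D}: service 308 + fixed 533 = 841
No other subset beats 553.

Minimum total cost: 553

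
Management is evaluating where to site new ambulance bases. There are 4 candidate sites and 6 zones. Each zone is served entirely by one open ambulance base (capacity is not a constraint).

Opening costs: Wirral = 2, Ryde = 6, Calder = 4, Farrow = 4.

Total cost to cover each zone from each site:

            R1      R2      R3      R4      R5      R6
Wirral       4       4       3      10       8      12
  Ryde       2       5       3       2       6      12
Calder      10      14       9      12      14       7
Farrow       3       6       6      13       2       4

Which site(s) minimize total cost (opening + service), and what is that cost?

Open Ryde and Farrow; minimum total cost 28.

For any fixed open set, each zone goes to its cheapest open site; total = fixed + service.
{Ryde, Farrow}: R1→Ryde 2, R2→Ryde 5, R3→Ryde 3, R4→Ryde 2, R5→Farrow 2, R6→Farrow 4. Service 18; fixed 10; total 28.
{Wirral, Ryde, Farrow}: R1→Ryde 2, R2→Wirral 4, R3→Wirral 3, R4→Ryde 2, R5→Farrow 2, R6→Farrow 4. Service 17; fixed 12; total 29.
{Wirral, Farrow}: service 26 + fixed 6 = 32
{Wirral, Ryde, Calder, Farrow}: service 17 + fixed 16 = 33
(All 15 nonempty subsets were checked; Ryde and Farrow is lowest.)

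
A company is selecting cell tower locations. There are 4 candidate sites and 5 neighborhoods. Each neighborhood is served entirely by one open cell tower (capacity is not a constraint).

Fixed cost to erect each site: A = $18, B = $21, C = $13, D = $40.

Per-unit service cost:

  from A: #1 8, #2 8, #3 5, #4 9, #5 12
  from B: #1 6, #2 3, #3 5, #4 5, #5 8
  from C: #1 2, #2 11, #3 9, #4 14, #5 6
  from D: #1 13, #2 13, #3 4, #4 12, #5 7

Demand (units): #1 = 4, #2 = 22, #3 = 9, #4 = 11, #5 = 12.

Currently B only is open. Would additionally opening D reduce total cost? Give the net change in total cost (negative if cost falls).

Current service cost with {B}: 286.
Adding D: each neighborhood re-picks its cheapest; new service cost 265, saving 21.
Extra fixed cost: 40. Net change = 40 − 21 = 19.
(Totals: 307 → 326.)

No — net change +19 (cost rises by 19).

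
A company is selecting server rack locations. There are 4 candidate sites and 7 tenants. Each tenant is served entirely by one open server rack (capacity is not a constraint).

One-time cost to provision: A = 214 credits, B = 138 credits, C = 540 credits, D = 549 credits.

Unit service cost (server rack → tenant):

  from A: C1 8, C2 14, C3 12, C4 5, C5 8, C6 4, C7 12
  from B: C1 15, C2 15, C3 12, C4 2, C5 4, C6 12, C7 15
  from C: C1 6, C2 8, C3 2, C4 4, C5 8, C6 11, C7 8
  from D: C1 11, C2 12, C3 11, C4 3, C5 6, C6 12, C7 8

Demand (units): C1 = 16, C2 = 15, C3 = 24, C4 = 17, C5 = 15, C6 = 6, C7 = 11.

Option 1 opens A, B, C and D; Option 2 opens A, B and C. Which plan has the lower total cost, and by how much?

Option 2 is cheaper by 549.

Option 1: {A, B, C, D}: C1→C 6·16=96, C2→C 8·15=120, C3→C 2·24=48, C4→B 2·17=34, C5→B 4·15=60, C6→A 4·6=24, C7→C 8·11=88. Service 470; fixed 1441; total 1911.
Option 2: {A, B, C}: C1→C 6·16=96, C2→C 8·15=120, C3→C 2·24=48, C4→B 2·17=34, C5→B 4·15=60, C6→A 4·6=24, C7→C 8·11=88. Service 470; fixed 892; total 1362.
Difference: |1911 − 1362| = 549.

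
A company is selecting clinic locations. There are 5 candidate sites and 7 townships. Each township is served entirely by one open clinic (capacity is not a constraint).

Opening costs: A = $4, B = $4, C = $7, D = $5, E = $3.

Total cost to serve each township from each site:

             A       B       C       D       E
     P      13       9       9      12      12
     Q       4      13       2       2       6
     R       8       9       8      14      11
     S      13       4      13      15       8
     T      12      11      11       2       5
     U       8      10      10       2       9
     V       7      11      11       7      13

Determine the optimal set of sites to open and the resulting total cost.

For any fixed open set, each township goes to its cheapest open site; total = fixed + service.
{B, D}: P→B 9, Q→D 2, R→B 9, S→B 4, T→D 2, U→D 2, V→D 7. Service 35; fixed 9; total 44.
{A, B, D}: service 34 + fixed 13 = 47
{B, D, E}: P→B 9, Q→D 2, R→B 9, S→B 4, T→D 2, U→D 2, V→D 7. Service 35; fixed 12; total 47.
{A, B, C, D, E}: service 34 + fixed 23 = 57
No other subset beats 44.

Open B and D; minimum total cost 44.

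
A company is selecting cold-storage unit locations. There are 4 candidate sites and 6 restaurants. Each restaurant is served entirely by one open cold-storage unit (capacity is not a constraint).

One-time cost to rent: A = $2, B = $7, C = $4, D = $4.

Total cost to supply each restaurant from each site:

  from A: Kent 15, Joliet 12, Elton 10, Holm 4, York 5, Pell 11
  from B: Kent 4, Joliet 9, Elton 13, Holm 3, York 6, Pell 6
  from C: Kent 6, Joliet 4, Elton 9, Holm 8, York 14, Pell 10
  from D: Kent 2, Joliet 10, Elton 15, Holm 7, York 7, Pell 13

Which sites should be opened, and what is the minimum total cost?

Open B and C; minimum total cost 43.

For any fixed open set, each restaurant goes to its cheapest open site; total = fixed + service.
{B, C}: Kent→B 4, Joliet→C 4, Elton→C 9, Holm→B 3, York→B 6, Pell→B 6. Service 32; fixed 11; total 43.
{A, B, C}: service 31 + fixed 13 = 44
{A, C}: service 38 + fixed 6 = 44
{A, B, C, D}: Kent→D 2, Joliet→C 4, Elton→C 9, Holm→B 3, York→A 5, Pell→B 6. Service 29; fixed 17; total 46.
No other subset beats 43.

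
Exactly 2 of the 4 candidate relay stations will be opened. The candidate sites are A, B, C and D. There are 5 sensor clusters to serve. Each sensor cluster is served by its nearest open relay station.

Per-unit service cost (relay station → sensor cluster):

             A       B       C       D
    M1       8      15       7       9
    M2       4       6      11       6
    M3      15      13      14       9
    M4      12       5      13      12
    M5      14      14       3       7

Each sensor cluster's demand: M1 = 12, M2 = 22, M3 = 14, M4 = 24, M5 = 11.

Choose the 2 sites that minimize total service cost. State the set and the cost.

With exactly 2 open, each sensor cluster uses its cheapest among the chosen.
{B, C}: M1→C 7·12=84, M2→B 6·22=132, M3→B 13·14=182, M4→B 5·24=120, M5→C 3·11=33. Service cost 551.
{B, D}: service cost 563
{A, B}: service cost 640
Among all 6 size-2 choices, {B, C} is lowest.

Choose B and C; total service cost 551.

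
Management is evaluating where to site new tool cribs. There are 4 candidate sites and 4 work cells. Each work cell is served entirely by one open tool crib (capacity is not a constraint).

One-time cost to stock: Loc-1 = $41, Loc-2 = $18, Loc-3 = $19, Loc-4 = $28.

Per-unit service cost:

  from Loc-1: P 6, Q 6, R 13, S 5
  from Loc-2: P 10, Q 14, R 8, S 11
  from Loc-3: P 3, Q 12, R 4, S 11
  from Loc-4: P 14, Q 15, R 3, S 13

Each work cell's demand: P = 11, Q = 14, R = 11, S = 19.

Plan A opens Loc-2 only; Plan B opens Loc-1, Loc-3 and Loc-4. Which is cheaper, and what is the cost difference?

Plan A: {Loc-2}: P→Loc-2 10·11=110, Q→Loc-2 14·14=196, R→Loc-2 8·11=88, S→Loc-2 11·19=209. Service 603; fixed 18; total 621.
Plan B: {Loc-1, Loc-3, Loc-4}: P→Loc-3 3·11=33, Q→Loc-1 6·14=84, R→Loc-4 3·11=33, S→Loc-1 5·19=95. Service 245; fixed 88; total 333.
Difference: |621 − 333| = 288.

Plan B is cheaper by 288.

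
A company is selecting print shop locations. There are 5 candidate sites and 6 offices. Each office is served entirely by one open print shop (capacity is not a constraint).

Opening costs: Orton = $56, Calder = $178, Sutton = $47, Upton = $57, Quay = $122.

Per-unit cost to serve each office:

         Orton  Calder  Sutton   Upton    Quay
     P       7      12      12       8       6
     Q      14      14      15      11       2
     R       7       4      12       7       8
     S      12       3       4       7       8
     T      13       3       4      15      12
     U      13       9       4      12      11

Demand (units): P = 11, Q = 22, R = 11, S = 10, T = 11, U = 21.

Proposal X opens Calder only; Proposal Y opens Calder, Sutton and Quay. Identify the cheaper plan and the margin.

Proposal X: {Calder}: P→Calder 12·11=132, Q→Calder 14·22=308, R→Calder 4·11=44, S→Calder 3·10=30, T→Calder 3·11=33, U→Calder 9·21=189. Service 736; fixed 178; total 914.
Proposal Y: {Calder, Sutton, Quay}: P→Quay 6·11=66, Q→Quay 2·22=44, R→Calder 4·11=44, S→Calder 3·10=30, T→Calder 3·11=33, U→Sutton 4·21=84. Service 301; fixed 347; total 648.
Difference: |914 − 648| = 266.

Proposal Y is cheaper by 266.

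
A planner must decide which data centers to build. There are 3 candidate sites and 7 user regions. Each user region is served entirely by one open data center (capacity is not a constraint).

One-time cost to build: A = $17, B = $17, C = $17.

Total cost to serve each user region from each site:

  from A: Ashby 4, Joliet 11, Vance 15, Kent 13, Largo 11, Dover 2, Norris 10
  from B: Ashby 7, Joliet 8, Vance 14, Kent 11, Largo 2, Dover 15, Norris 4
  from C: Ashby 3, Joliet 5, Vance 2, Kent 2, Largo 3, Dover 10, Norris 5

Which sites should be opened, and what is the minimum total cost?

Open C only; minimum total cost 47.

For any fixed open set, each user region goes to its cheapest open site; total = fixed + service.
{C}: Ashby→C 3, Joliet→C 5, Vance→C 2, Kent→C 2, Largo→C 3, Dover→C 10, Norris→C 5. Service 30; fixed 17; total 47.
{A, C}: Ashby→C 3, Joliet→C 5, Vance→C 2, Kent→C 2, Largo→C 3, Dover→A 2, Norris→C 5. Service 22; fixed 34; total 56.
{B, C}: Ashby→C 3, Joliet→C 5, Vance→C 2, Kent→C 2, Largo→B 2, Dover→C 10, Norris→B 4. Service 28; fixed 34; total 62.
{A, B, C}: service 20 + fixed 51 = 71
(All 7 nonempty subsets were checked; C only is lowest.)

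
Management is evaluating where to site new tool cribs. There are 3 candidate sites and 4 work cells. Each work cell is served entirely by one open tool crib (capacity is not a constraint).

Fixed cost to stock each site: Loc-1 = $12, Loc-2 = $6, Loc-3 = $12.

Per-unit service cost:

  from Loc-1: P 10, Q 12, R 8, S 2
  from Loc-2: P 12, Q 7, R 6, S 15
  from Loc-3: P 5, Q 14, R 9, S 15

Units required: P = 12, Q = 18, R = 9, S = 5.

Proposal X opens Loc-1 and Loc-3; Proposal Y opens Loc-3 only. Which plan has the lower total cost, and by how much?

Proposal X: {Loc-1, Loc-3}: P→Loc-3 5·12=60, Q→Loc-1 12·18=216, R→Loc-1 8·9=72, S→Loc-1 2·5=10. Service 358; fixed 24; total 382.
Proposal Y: {Loc-3}: P→Loc-3 5·12=60, Q→Loc-3 14·18=252, R→Loc-3 9·9=81, S→Loc-3 15·5=75. Service 468; fixed 12; total 480.
Difference: |382 − 480| = 98.

Proposal X is cheaper by 98.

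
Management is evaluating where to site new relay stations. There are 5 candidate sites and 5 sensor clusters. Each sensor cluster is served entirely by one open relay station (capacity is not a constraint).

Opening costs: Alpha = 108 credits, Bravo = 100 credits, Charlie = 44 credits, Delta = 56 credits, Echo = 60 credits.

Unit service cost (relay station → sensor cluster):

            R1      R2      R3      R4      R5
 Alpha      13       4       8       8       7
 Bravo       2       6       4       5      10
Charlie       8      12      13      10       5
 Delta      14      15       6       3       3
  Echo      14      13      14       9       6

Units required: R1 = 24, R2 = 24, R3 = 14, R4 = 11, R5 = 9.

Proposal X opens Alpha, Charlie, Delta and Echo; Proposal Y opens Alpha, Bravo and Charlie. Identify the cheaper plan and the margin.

Proposal Y is cheaper by 148.

Proposal X: {Alpha, Charlie, Delta, Echo}: R1→Charlie 8·24=192, R2→Alpha 4·24=96, R3→Delta 6·14=84, R4→Delta 3·11=33, R5→Delta 3·9=27. Service 432; fixed 268; total 700.
Proposal Y: {Alpha, Bravo, Charlie}: R1→Bravo 2·24=48, R2→Alpha 4·24=96, R3→Bravo 4·14=56, R4→Bravo 5·11=55, R5→Charlie 5·9=45. Service 300; fixed 252; total 552.
Difference: |700 − 552| = 148.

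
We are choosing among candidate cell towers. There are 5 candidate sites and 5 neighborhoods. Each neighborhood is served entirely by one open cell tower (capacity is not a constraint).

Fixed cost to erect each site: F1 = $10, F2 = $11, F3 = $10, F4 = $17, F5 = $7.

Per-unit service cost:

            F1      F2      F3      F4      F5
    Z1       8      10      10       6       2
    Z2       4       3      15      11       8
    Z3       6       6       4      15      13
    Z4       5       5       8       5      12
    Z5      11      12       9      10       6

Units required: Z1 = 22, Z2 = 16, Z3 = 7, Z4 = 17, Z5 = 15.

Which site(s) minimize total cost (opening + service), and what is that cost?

Open F2, F3 and F5; minimum total cost 323.

For any fixed open set, each neighborhood goes to its cheapest open site; total = fixed + service.
{F2, F3, F5}: Z1→F5 2·22=44, Z2→F2 3·16=48, Z3→F3 4·7=28, Z4→F2 5·17=85, Z5→F5 6·15=90. Service 295; fixed 28; total 323.
{F2, F5}: service 309 + fixed 18 = 327
{F1, F2, F3, F5}: service 295 + fixed 38 = 333
{F1, F2, F3, F4, F5}: service 295 + fixed 55 = 350
No other subset beats 323.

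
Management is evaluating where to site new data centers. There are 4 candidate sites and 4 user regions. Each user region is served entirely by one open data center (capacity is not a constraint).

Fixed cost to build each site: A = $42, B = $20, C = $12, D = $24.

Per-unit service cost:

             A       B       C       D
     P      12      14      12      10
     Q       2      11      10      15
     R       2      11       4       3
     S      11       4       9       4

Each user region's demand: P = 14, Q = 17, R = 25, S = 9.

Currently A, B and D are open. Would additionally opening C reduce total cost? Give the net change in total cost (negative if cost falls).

No — net change +12 (cost rises by 12).

Current service cost with {A, B, D}: 260.
Adding C: each user region re-picks its cheapest; new service cost 260, saving 0.
Extra fixed cost: 12. Net change = 12 − 0 = 12.
(Totals: 346 → 358.)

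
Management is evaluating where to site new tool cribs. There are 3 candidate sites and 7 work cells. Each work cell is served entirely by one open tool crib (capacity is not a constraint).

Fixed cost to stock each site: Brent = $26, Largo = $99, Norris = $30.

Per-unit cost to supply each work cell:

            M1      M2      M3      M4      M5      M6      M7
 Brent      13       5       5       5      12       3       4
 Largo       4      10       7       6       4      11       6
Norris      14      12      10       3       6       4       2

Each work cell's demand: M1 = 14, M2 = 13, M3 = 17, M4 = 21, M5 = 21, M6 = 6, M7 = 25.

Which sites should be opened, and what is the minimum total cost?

Open Brent, Largo and Norris; minimum total cost 576.

For any fixed open set, each work cell goes to its cheapest open site; total = fixed + service.
{Brent, Largo, Norris}: M1→Largo 4·14=56, M2→Brent 5·13=65, M3→Brent 5·17=85, M4→Norris 3·21=63, M5→Largo 4·21=84, M6→Brent 3·6=18, M7→Norris 2·25=50. Service 421; fixed 155; total 576.
{Brent, Largo}: service 513 + fixed 125 = 638
{Brent, Norris}: service 589 + fixed 56 = 645
{Brent}: service 807 + fixed 26 = 833
(All 7 nonempty subsets were checked; Brent, Largo and Norris is lowest.)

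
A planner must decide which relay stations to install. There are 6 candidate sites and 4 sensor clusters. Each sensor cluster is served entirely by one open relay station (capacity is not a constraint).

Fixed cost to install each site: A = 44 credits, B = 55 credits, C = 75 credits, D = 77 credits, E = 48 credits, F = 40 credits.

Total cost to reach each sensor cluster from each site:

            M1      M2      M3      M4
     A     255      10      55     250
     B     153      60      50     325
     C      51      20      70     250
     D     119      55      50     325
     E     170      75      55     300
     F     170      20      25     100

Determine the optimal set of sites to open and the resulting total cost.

Open C and F; minimum total cost 311.

For any fixed open set, each sensor cluster goes to its cheapest open site; total = fixed + service.
{C, F}: M1→C 51, M2→C 20, M3→F 25, M4→F 100. Service 196; fixed 115; total 311.
{A, C, F}: service 186 + fixed 159 = 345
{F}: M1→F 170, M2→F 20, M3→F 25, M4→F 100. Service 315; fixed 40; total 355.
{A, B, C, D, E, F}: M1→C 51, M2→A 10, M3→F 25, M4→F 100. Service 186; fixed 339; total 525.
No other subset beats 311.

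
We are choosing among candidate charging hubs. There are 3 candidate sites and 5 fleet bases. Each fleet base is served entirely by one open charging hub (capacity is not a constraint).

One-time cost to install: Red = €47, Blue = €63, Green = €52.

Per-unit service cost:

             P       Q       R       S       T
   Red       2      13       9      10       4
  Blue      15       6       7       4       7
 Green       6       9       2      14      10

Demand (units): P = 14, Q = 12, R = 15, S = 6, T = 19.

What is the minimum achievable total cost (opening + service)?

For any fixed open set, each fleet base goes to its cheapest open site; total = fixed + service.
{Red, Blue, Green}: P→Red 2·14=28, Q→Blue 6·12=72, R→Green 2·15=30, S→Blue 4·6=24, T→Red 4·19=76. Service 230; fixed 162; total 392.
{Red, Green}: service 302 + fixed 99 = 401
{Red, Blue}: service 305 + fixed 110 = 415
{Red}: service 455 + fixed 47 = 502
(All 7 nonempty subsets were checked; Red, Blue and Green is lowest.)

Minimum total cost: 392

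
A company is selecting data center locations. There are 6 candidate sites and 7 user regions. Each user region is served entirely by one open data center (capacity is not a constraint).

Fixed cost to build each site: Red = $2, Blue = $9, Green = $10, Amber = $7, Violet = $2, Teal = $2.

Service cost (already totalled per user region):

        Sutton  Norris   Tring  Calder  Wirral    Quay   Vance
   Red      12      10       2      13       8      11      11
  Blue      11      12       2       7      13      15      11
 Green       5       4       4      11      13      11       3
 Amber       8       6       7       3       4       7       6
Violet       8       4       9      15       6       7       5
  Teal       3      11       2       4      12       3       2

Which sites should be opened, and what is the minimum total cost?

Open Violet and Teal; minimum total cost 28.

For any fixed open set, each user region goes to its cheapest open site; total = fixed + service.
{Violet, Teal}: Sutton→Teal 3, Norris→Violet 4, Tring→Teal 2, Calder→Teal 4, Wirral→Violet 6, Quay→Teal 3, Vance→Teal 2. Service 24; fixed 4; total 28.
{Red, Violet, Teal}: service 24 + fixed 6 = 30
{Amber, Violet, Teal}: service 21 + fixed 11 = 32
{Red, Blue, Green, Amber, Violet, Teal}: service 21 + fixed 32 = 53
No other subset beats 28.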